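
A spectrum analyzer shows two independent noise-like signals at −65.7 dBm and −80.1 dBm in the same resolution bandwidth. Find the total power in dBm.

−65.5 dBm

Convert to linear, add, convert back:
P₁ = 2.69×10⁻¹⁰ W, P₂ = 9.77×10⁻¹² W
P_tot = 2.79×10⁻¹⁰ W → 10 log₁₀(P_tot / 10⁻³) = −65.5 dBm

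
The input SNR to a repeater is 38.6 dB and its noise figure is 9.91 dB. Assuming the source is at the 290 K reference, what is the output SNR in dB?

28.69 dB

By definition F = SNR_in/SNR_out, so in dB: SNR_out = SNR_in − NF
SNR_out = 38.6 − 9.91 = 28.69 dB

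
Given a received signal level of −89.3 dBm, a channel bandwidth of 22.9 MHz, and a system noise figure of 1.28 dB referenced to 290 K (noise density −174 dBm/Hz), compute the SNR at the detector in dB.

Noise floor: N = −174 + 10 log₁₀(B) + NF
10 log₁₀(2.29×10⁷) = 73.6 dB
N = −174 + 73.6 + 1.28 = −99.12 dBm
SNR = P_sig − N = −89.3 − (−99.12) = 9.82 dB → 9.8 dB

9.8 dB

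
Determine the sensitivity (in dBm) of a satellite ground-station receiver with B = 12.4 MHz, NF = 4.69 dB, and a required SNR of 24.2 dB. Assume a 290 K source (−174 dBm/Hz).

−74.2 dBm

Sensitivity = −174 + 10 log₁₀(B) + NF + SNR_min
= −174 + 70.93 + 4.69 + 24.2
= −74.18 dBm → −74.2 dBm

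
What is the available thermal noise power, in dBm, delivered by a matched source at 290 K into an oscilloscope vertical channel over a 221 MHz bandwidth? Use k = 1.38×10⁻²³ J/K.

−90.5 dBm

P_n = kTB = 1.38×10⁻²³ × 290 × 2.21×10⁸ = 8.84×10⁻¹³ W
In dBm: 10 log₁₀(8.84×10⁻¹³ / 10⁻³) = −90.5 dBm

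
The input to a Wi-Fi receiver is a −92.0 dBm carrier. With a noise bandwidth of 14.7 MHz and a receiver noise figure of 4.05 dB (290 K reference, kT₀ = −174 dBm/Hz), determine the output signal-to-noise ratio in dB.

Noise floor: N = −174 + 10 log₁₀(B) + NF
10 log₁₀(1.47×10⁷) = 71.67 dB
N = −174 + 71.67 + 4.05 = −98.28 dBm
SNR = P_sig − N = −92.0 − (−98.28) = 6.28 dB → 6.3 dB

6.3 dB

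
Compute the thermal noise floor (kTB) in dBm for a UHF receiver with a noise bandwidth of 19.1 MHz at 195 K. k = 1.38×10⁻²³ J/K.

P_n = kTB = 1.38×10⁻²³ × 195 × 1.91×10⁷ = 5.14×10⁻¹⁴ W
In dBm: 10 log₁₀(5.14×10⁻¹⁴ / 10⁻³) = −102.9 dBm

−102.9 dBm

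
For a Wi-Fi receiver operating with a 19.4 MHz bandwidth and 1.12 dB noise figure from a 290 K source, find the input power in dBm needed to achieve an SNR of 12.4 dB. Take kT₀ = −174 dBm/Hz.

−87.6 dBm

Sensitivity = −174 + 10 log₁₀(B) + NF + SNR_min
= −174 + 72.88 + 1.12 + 12.4
= −87.60 dBm → −87.6 dBm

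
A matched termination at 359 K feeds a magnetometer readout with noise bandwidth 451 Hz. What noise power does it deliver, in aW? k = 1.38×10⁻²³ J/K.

2.23 aW

P_n = kTB = 1.38×10⁻²³ × 359 × 4.51×10² = 2.23×10⁻¹⁸ W = 2.23 aW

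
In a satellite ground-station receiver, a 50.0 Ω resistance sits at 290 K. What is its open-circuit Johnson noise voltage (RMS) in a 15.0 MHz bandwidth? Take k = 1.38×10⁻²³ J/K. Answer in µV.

V_n = √(4kTRB)
4kTRB = 4 × 1.38×10⁻²³ × 290 × 5.00×10¹ × 1.50×10⁷ = 1.20×10⁻¹¹ V²
V_n = √(1.20×10⁻¹¹) = 3.46×10⁻⁶ V = 3.46 µV

3.46 µV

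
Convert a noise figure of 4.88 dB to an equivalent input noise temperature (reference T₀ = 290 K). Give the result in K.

602 K

F = 10^(4.88/10) = 3.0761
T_e = (F − 1)·T₀ = (3.0761 − 1) × 290 = 602 K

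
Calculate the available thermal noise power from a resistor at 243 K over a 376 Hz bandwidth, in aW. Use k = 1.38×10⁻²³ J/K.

1.26 aW

P_n = kTB = 1.38×10⁻²³ × 243 × 3.76×10² = 1.26×10⁻¹⁸ W = 1.26 aW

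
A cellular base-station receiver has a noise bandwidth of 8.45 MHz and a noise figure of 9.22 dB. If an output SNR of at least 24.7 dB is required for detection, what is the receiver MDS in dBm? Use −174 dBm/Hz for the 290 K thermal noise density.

Sensitivity = −174 + 10 log₁₀(B) + NF + SNR_min
= −174 + 69.27 + 9.22 + 24.7
= −70.81 dBm → −70.8 dBm

−70.8 dBm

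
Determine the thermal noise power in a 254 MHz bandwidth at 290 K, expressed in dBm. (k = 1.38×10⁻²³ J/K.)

P_n = kTB = 1.38×10⁻²³ × 290 × 2.54×10⁸ = 1.02×10⁻¹² W
In dBm: 10 log₁₀(1.02×10⁻¹² / 10⁻³) = −89.9 dBm

−89.9 dBm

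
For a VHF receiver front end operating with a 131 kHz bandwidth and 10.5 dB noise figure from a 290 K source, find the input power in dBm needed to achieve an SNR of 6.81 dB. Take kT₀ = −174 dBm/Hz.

Sensitivity = −174 + 10 log₁₀(B) + NF + SNR_min
= −174 + 51.17 + 10.5 + 6.81
= −105.52 dBm → −105.5 dBm

−105.5 dBm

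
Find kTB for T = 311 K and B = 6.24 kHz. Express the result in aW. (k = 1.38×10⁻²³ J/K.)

26.8 aW

P_n = kTB = 1.38×10⁻²³ × 311 × 6.24×10³ = 2.68×10⁻¹⁷ W = 26.8 aW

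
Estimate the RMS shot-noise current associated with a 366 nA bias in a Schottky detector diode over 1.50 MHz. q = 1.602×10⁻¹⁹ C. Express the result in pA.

419 pA

I_n = √(2qI·B)
2qI·B = 2 × 1.602×10⁻¹⁹ × 3.66×10⁻⁷ × 1.50×10⁶ = 1.76×10⁻¹⁹ A²
I_n = √(1.76×10⁻¹⁹) = 4.19×10⁻¹⁰ A = 419 pA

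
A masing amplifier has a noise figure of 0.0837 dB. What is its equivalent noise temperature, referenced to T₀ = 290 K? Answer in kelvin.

F = 10^(0.0837/10) = 1.01946
T_e = (F − 1)·T₀ = (1.01946 − 1) × 290 = 5.64 K

5.64 K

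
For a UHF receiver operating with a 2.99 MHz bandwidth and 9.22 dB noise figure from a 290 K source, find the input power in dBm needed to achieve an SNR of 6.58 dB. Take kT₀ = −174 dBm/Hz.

Sensitivity = −174 + 10 log₁₀(B) + NF + SNR_min
= −174 + 64.76 + 9.22 + 6.58
= −93.44 dBm → −93.4 dBm

−93.4 dBm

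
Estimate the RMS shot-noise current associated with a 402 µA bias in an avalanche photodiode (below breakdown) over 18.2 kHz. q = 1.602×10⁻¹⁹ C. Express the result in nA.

I_n = √(2qI·B)
2qI·B = 2 × 1.602×10⁻¹⁹ × 4.02×10⁻⁴ × 1.82×10⁴ = 2.34×10⁻¹⁸ A²
I_n = √(2.34×10⁻¹⁸) = 1.53×10⁻⁹ A = 1.53 nA

1.53 nA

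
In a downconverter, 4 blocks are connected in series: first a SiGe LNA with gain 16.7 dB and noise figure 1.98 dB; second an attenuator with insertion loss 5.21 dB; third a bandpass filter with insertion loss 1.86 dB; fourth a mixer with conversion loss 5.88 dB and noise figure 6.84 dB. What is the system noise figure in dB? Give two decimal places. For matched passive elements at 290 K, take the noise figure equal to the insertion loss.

Convert to linear (a loss of L dB is a gain of −L dB): F_i = 10^(NF_i/10), G_i = 10^(G_i,dB/10)
  Stage 1: F_1 = 10^(1.98/10) = 1.578, G_1 = 10^(16.7/10) = 46.77
  Stage 2: F_2 = 10^(5.21/10) = 3.319, G_2 = 10^(−5.21/10) = 0.3013
  Stage 3: F_3 = 10^(1.86/10) = 1.535, G_3 = 10^(−1.86/10) = 0.6516
  Stage 4: F_4 = 10^(6.84/10) = 4.831, G_4 = 10^(−5.88/10) = 0.2582
Friis cascade:
  F = 1.578 + (3.319 − 1)/46.77 + (1.535 − 1)/14.09 + (4.831 − 1)/9.183 = 2.082
NF = 10 log₁₀(2.082) = 3.19 dB

3.19 dB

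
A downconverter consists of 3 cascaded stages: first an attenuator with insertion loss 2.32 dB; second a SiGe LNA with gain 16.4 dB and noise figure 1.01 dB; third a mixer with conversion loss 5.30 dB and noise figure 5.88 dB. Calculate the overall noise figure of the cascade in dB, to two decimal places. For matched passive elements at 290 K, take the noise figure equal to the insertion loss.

Convert to linear (a loss of L dB is a gain of −L dB): F_i = 10^(NF_i/10), G_i = 10^(G_i,dB/10)
  Stage 1: F_1 = 10^(2.32/10) = 1.706, G_1 = 10^(−2.32/10) = 0.5861
  Stage 2: F_2 = 10^(1.01/10) = 1.262, G_2 = 10^(16.4/10) = 43.65
  Stage 3: F_3 = 10^(5.88/10) = 3.873, G_3 = 10^(−5.30/10) = 0.2951
Friis cascade:
  F = 1.706 + (1.262 − 1)/0.5861 + (3.873 − 1)/25.59 = 2.265
NF = 10 log₁₀(2.265) = 3.55 dB

3.55 dB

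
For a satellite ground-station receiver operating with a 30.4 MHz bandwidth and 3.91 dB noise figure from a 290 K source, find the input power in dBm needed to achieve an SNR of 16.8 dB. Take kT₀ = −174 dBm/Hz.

−78.5 dBm

Sensitivity = −174 + 10 log₁₀(B) + NF + SNR_min
= −174 + 74.83 + 3.91 + 16.8
= −78.46 dBm → −78.5 dBm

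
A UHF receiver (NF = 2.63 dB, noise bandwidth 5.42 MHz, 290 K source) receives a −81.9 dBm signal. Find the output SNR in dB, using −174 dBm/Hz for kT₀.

22.1 dB

Noise floor: N = −174 + 10 log₁₀(B) + NF
10 log₁₀(5.42×10⁶) = 67.34 dB
N = −174 + 67.34 + 2.63 = −104.03 dBm
SNR = P_sig − N = −81.9 − (−104.03) = 22.13 dB → 22.1 dB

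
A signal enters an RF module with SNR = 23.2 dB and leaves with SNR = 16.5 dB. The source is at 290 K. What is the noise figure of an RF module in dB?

NF (dB) = SNR_in(dB) − SNR_out(dB) when the source is at T₀
NF = 23.2 − 16.5 = 6.7 dB

6.7 dB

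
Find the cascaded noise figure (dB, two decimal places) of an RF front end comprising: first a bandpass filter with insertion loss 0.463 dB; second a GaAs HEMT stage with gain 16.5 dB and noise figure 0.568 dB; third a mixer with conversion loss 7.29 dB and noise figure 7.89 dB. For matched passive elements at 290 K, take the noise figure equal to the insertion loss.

Convert to linear (a loss of L dB is a gain of −L dB): F_i = 10^(NF_i/10), G_i = 10^(G_i,dB/10)
  Stage 1: F_1 = 10^(0.463/10) = 1.112, G_1 = 10^(−0.463/10) = 0.8989
  Stage 2: F_2 = 10^(0.568/10) = 1.140, G_2 = 10^(16.5/10) = 44.67
  Stage 3: F_3 = 10^(7.89/10) = 6.152, G_3 = 10^(−7.29/10) = 0.1866
Friis cascade:
  F = 1.112 + (1.140 − 1)/0.8989 + (6.152 − 1)/40.15 = 1.396
NF = 10 log₁₀(1.396) = 1.45 dB

1.45 dB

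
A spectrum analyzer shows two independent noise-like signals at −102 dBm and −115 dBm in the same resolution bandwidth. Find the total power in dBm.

−101.8 dBm

Convert to linear, add, convert back:
P₁ = 6.31×10⁻¹⁴ W, P₂ = 3.16×10⁻¹⁵ W
P_tot = 6.63×10⁻¹⁴ W → 10 log₁₀(P_tot / 10⁻³) = −101.8 dBm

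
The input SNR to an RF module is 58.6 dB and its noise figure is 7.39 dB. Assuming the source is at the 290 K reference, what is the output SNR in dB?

51.21 dB

By definition F = SNR_in/SNR_out, so in dB: SNR_out = SNR_in − NF
SNR_out = 58.6 − 7.39 = 51.21 dB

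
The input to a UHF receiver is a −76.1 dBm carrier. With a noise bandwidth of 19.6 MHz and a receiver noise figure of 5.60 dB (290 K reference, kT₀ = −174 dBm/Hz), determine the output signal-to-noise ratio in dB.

Noise floor: N = −174 + 10 log₁₀(B) + NF
10 log₁₀(1.96×10⁷) = 72.92 dB
N = −174 + 72.92 + 5.60 = −95.48 dBm
SNR = P_sig − N = −76.1 − (−95.48) = 19.38 dB → 19.4 dB

19.4 dB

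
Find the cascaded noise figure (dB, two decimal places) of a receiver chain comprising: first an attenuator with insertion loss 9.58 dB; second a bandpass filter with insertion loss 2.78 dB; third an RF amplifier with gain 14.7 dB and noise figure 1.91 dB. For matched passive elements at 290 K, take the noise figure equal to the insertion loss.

14.27 dB

Convert to linear (a loss of L dB is a gain of −L dB): F_i = 10^(NF_i/10), G_i = 10^(G_i,dB/10)
  Stage 1: F_1 = 10^(9.58/10) = 9.078, G_1 = 10^(−9.58/10) = 0.1102
  Stage 2: F_2 = 10^(2.78/10) = 1.897, G_2 = 10^(−2.78/10) = 0.5272
  Stage 3: F_3 = 10^(1.91/10) = 1.552, G_3 = 10^(14.7/10) = 29.51
Friis cascade:
  F = 9.078 + (1.897 − 1)/0.1102 + (1.552 − 1)/0.05808 = 26.73
NF = 10 log₁₀(26.73) = 14.27 dB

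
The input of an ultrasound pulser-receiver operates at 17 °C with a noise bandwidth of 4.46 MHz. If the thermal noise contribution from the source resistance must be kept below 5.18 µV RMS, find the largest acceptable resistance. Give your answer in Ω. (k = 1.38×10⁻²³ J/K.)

376 Ω

T = 17 °C + 273.15 = 290.15 K
Johnson–Nyquist: V_n = √(4kTRB) ⇒ R = V_n² / (4kTB)
4kTB = 4 × 1.38×10⁻²³ × 290.15 × 4.46×10⁶ = 7.14×10⁻¹⁴
R = (5.18×10⁻⁶)² / 7.14×10⁻¹⁴ = 3.76×10² Ω = 376 Ω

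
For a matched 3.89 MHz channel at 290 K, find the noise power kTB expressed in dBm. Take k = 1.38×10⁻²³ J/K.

−108.1 dBm

P_n = kTB = 1.38×10⁻²³ × 290 × 3.89×10⁶ = 1.56×10⁻¹⁴ W
In dBm: 10 log₁₀(1.56×10⁻¹⁴ / 10⁻³) = −108.1 dBm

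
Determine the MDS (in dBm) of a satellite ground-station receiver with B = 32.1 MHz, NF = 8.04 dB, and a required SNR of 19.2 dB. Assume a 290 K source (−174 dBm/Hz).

Sensitivity = −174 + 10 log₁₀(B) + NF + SNR_min
= −174 + 75.07 + 8.04 + 19.2
= −71.69 dBm → −71.7 dBm

−71.7 dBm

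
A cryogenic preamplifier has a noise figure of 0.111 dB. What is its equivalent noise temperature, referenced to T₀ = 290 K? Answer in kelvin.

F = 10^(0.111/10) = 1.02589
T_e = (F − 1)·T₀ = (1.02589 − 1) × 290 = 7.51 K

7.51 K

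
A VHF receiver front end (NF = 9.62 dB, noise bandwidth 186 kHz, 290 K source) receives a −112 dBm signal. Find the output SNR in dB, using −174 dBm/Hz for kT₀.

−0.3 dB

Noise floor: N = −174 + 10 log₁₀(B) + NF
10 log₁₀(1.86×10⁵) = 52.7 dB
N = −174 + 52.7 + 9.62 = −111.68 dBm
SNR = P_sig − N = −112 − (−111.68) = −0.32 dB → −0.3 dB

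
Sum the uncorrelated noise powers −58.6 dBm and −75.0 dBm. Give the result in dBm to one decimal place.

−58.5 dBm

Convert to linear, add, convert back:
P₁ = 1.38×10⁻⁹ W, P₂ = 3.16×10⁻¹¹ W
P_tot = 1.41×10⁻⁹ W → 10 log₁₀(P_tot / 10⁻³) = −58.5 dBm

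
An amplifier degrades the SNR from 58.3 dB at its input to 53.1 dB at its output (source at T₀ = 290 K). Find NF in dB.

NF (dB) = SNR_in(dB) − SNR_out(dB) when the source is at T₀
NF = 58.3 − 53.1 = 5.2 dB

5.2 dB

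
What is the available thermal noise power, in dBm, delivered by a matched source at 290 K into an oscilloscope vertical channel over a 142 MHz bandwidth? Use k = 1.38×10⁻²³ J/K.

−92.5 dBm

P_n = kTB = 1.38×10⁻²³ × 290 × 1.42×10⁸ = 5.68×10⁻¹³ W
In dBm: 10 log₁₀(5.68×10⁻¹³ / 10⁻³) = −92.5 dBm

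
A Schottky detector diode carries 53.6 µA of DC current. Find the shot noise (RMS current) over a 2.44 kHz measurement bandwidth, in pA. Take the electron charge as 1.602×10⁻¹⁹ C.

205 pA

I_n = √(2qI·B)
2qI·B = 2 × 1.602×10⁻¹⁹ × 5.36×10⁻⁵ × 2.44×10³ = 4.19×10⁻²⁰ A²
I_n = √(4.19×10⁻²⁰) = 2.05×10⁻¹⁰ A = 205 pA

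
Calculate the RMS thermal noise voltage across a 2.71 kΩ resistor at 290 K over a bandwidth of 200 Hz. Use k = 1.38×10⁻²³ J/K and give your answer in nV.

93.1 nV

V_n = √(4kTRB)
4kTRB = 4 × 1.38×10⁻²³ × 290 × 2.71×10³ × 2.00×10² = 8.68×10⁻¹⁵ V²
V_n = √(8.68×10⁻¹⁵) = 9.31×10⁻⁸ V = 93.1 nV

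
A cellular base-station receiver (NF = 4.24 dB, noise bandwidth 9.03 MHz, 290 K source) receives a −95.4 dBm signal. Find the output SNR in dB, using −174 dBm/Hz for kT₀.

Noise floor: N = −174 + 10 log₁₀(B) + NF
10 log₁₀(9.03×10⁶) = 69.56 dB
N = −174 + 69.56 + 4.24 = −100.20 dBm
SNR = P_sig − N = −95.4 − (−100.20) = 4.80 dB → 4.8 dB

4.8 dB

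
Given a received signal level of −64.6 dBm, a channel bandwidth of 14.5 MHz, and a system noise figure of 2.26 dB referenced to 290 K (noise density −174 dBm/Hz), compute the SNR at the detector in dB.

35.5 dB

Noise floor: N = −174 + 10 log₁₀(B) + NF
10 log₁₀(1.45×10⁷) = 71.61 dB
N = −174 + 71.61 + 2.26 = −100.13 dBm
SNR = P_sig − N = −64.6 − (−100.13) = 35.53 dB → 35.5 dB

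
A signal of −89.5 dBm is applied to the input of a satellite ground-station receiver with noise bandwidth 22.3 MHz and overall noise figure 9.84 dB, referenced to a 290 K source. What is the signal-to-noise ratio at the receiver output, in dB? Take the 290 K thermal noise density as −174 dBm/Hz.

Noise floor: N = −174 + 10 log₁₀(B) + NF
10 log₁₀(2.23×10⁷) = 73.48 dB
N = −174 + 73.48 + 9.84 = −90.68 dBm
SNR = P_sig − N = −89.5 − (−90.68) = 1.18 dB → 1.2 dB

1.2 dB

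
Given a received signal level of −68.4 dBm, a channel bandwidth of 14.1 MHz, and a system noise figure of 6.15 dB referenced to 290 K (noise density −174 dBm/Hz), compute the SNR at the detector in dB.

28.0 dB

Noise floor: N = −174 + 10 log₁₀(B) + NF
10 log₁₀(1.41×10⁷) = 71.49 dB
N = −174 + 71.49 + 6.15 = −96.36 dBm
SNR = P_sig − N = −68.4 − (−96.36) = 27.96 dB → 28.0 dB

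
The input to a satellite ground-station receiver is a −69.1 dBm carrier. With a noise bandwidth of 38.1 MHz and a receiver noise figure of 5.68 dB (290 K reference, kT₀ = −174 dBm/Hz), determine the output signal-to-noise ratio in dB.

23.4 dB

Noise floor: N = −174 + 10 log₁₀(B) + NF
10 log₁₀(3.81×10⁷) = 75.81 dB
N = −174 + 75.81 + 5.68 = −92.51 dBm
SNR = P_sig − N = −69.1 − (−92.51) = 23.41 dB → 23.4 dB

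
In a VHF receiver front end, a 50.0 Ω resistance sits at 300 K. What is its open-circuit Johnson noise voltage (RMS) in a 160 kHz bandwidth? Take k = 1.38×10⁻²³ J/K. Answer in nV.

V_n = √(4kTRB)
4kTRB = 4 × 1.38×10⁻²³ × 300 × 5.00×10¹ × 1.60×10⁵ = 1.32×10⁻¹³ V²
V_n = √(1.32×10⁻¹³) = 3.64×10⁻⁷ V = 364 nV

364 nV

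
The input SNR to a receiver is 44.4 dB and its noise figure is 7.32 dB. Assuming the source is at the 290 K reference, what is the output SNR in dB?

37.08 dB

By definition F = SNR_in/SNR_out, so in dB: SNR_out = SNR_in − NF
SNR_out = 44.4 − 7.32 = 37.08 dB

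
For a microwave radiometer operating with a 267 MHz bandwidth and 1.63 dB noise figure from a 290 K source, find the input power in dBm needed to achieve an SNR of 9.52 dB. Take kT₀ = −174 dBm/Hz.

Sensitivity = −174 + 10 log₁₀(B) + NF + SNR_min
= −174 + 84.27 + 1.63 + 9.52
= −78.58 dBm → −78.6 dBm

−78.6 dBm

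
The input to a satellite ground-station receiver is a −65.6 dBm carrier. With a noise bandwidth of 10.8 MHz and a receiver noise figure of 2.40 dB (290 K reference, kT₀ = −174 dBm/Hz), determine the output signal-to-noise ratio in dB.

Noise floor: N = −174 + 10 log₁₀(B) + NF
10 log₁₀(1.08×10⁷) = 70.33 dB
N = −174 + 70.33 + 2.40 = −101.27 dBm
SNR = P_sig − N = −65.6 − (−101.27) = 35.67 dB → 35.7 dB

35.7 dB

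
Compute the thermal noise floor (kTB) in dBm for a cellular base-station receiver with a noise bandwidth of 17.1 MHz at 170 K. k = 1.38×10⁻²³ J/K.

−104.0 dBm

P_n = kTB = 1.38×10⁻²³ × 170 × 1.71×10⁷ = 4.01×10⁻¹⁴ W
In dBm: 10 log₁₀(4.01×10⁻¹⁴ / 10⁻³) = −104.0 dBm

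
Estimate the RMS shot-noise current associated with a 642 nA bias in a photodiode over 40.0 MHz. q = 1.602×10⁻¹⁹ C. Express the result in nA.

I_n = √(2qI·B)
2qI·B = 2 × 1.602×10⁻¹⁹ × 6.42×10⁻⁷ × 4.00×10⁷ = 8.23×10⁻¹⁸ A²
I_n = √(8.23×10⁻¹⁸) = 2.87×10⁻⁹ A = 2.87 nA

2.87 nA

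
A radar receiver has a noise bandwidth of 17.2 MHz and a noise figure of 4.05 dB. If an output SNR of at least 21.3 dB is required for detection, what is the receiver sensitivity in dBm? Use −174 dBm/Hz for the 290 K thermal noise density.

−76.3 dBm

Sensitivity = −174 + 10 log₁₀(B) + NF + SNR_min
= −174 + 72.36 + 4.05 + 21.3
= −76.29 dBm → −76.3 dBm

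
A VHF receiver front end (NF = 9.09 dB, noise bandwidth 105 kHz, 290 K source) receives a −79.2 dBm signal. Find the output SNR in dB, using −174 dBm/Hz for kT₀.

35.5 dB

Noise floor: N = −174 + 10 log₁₀(B) + NF
10 log₁₀(1.05×10⁵) = 50.21 dB
N = −174 + 50.21 + 9.09 = −114.70 dBm
SNR = P_sig − N = −79.2 − (−114.70) = 35.50 dB → 35.5 dB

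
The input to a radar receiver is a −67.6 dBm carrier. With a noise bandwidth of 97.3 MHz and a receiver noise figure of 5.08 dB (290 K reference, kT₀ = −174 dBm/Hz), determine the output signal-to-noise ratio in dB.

21.4 dB

Noise floor: N = −174 + 10 log₁₀(B) + NF
10 log₁₀(9.73×10⁷) = 79.88 dB
N = −174 + 79.88 + 5.08 = −89.04 dBm
SNR = P_sig − N = −67.6 − (−89.04) = 21.44 dB → 21.4 dB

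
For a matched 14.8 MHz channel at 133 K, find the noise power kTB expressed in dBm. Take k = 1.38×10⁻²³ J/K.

−105.7 dBm

P_n = kTB = 1.38×10⁻²³ × 133 × 1.48×10⁷ = 2.72×10⁻¹⁴ W
In dBm: 10 log₁₀(2.72×10⁻¹⁴ / 10⁻³) = −105.7 dBm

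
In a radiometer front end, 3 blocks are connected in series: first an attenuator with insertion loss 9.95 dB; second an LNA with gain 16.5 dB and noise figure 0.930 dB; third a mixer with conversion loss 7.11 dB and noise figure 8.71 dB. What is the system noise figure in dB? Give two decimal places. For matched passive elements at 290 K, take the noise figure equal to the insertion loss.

Convert to linear (a loss of L dB is a gain of −L dB): F_i = 10^(NF_i/10), G_i = 10^(G_i,dB/10)
  Stage 1: F_1 = 10^(9.95/10) = 9.886, G_1 = 10^(−9.95/10) = 0.1012
  Stage 2: F_2 = 10^(0.930/10) = 1.239, G_2 = 10^(16.5/10) = 44.67
  Stage 3: F_3 = 10^(8.71/10) = 7.430, G_3 = 10^(−7.11/10) = 0.1945
Friis cascade:
  F = 9.886 + (1.239 − 1)/0.1012 + (7.430 − 1)/4.519 = 13.67
NF = 10 log₁₀(13.67) = 11.36 dB

11.36 dB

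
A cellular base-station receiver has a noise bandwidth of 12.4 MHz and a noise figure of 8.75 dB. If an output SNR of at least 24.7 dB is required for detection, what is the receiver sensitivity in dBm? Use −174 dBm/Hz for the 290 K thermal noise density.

−69.6 dBm

Sensitivity = −174 + 10 log₁₀(B) + NF + SNR_min
= −174 + 70.93 + 8.75 + 24.7
= −69.62 dBm → −69.6 dBm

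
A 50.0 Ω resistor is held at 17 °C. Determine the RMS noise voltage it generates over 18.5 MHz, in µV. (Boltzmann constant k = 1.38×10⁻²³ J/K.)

3.85 µV

T = 17 °C + 273.15 = 290.15 K
V_n = √(4kTRB)
4kTRB = 4 × 1.38×10⁻²³ × 290.15 × 5.00×10¹ × 1.85×10⁷ = 1.48×10⁻¹¹ V²
V_n = √(1.48×10⁻¹¹) = 3.85×10⁻⁶ V = 3.85 µV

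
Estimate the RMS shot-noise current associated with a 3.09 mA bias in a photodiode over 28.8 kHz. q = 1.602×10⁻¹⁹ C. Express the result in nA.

5.34 nA

I_n = √(2qI·B)
2qI·B = 2 × 1.602×10⁻¹⁹ × 3.09×10⁻³ × 2.88×10⁴ = 2.85×10⁻¹⁷ A²
I_n = √(2.85×10⁻¹⁷) = 5.34×10⁻⁹ A = 5.34 nA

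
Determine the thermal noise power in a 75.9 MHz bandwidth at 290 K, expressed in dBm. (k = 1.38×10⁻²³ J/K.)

−95.2 dBm

P_n = kTB = 1.38×10⁻²³ × 290 × 7.59×10⁷ = 3.04×10⁻¹³ W
In dBm: 10 log₁₀(3.04×10⁻¹³ / 10⁻³) = −95.2 dBm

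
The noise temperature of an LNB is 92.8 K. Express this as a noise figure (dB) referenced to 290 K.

F = 1 + T_e/T₀ = 1 + 92.8/290 = 1.32
NF = 10 log₁₀(1.32) = 1.21 dB

1.21 dB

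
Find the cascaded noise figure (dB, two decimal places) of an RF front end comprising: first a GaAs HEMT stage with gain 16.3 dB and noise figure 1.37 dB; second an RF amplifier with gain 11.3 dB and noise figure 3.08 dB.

1.45 dB

Convert to linear (a loss of L dB is a gain of −L dB): F_i = 10^(NF_i/10), G_i = 10^(G_i,dB/10)
  Stage 1: F_1 = 10^(1.37/10) = 1.371, G_1 = 10^(16.3/10) = 42.66
  Stage 2: F_2 = 10^(3.08/10) = 2.032, G_2 = 10^(11.3/10) = 13.49
Friis cascade:
  F = 1.371 + (2.032 − 1)/42.66 = 1.395
NF = 10 log₁₀(1.395) = 1.45 dB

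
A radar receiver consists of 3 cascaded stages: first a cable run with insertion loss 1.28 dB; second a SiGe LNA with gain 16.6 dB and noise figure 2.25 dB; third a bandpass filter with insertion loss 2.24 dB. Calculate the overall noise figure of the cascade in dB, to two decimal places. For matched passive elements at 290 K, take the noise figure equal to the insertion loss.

3.57 dB

Convert to linear (a loss of L dB is a gain of −L dB): F_i = 10^(NF_i/10), G_i = 10^(G_i,dB/10)
  Stage 1: F_1 = 10^(1.28/10) = 1.343, G_1 = 10^(−1.28/10) = 0.7447
  Stage 2: F_2 = 10^(2.25/10) = 1.679, G_2 = 10^(16.6/10) = 45.71
  Stage 3: F_3 = 10^(2.24/10) = 1.675, G_3 = 10^(−2.24/10) = 0.5970
Friis cascade:
  F = 1.343 + (1.679 − 1)/0.7447 + (1.675 − 1)/34.04 = 2.274
NF = 10 log₁₀(2.274) = 3.57 dB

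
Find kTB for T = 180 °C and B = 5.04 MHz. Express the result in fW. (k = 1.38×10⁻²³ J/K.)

31.5 fW

T = 180 °C + 273.15 = 453.15 K
P_n = kTB = 1.38×10⁻²³ × 453.15 × 5.04×10⁶ = 3.15×10⁻¹⁴ W = 31.5 fW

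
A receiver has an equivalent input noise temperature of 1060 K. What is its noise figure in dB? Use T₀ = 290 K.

F = 1 + T_e/T₀ = 1 + 1060/290 = 4.65517
NF = 10 log₁₀(4.65517) = 6.68 dB

6.68 dB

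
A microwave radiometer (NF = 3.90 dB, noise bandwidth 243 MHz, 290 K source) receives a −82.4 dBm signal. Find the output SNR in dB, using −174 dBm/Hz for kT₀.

3.8 dB

Noise floor: N = −174 + 10 log₁₀(B) + NF
10 log₁₀(2.43×10⁸) = 83.86 dB
N = −174 + 83.86 + 3.90 = −86.24 dBm
SNR = P_sig − N = −82.4 − (−86.24) = 3.84 dB → 3.8 dB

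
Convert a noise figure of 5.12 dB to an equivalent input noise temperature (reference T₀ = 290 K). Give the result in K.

F = 10^(5.12/10) = 3.25087
T_e = (F − 1)·T₀ = (3.25087 − 1) × 290 = 653 K

653 K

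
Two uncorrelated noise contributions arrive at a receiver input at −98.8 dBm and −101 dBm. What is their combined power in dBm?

Convert to linear, add, convert back:
P₁ = 1.32×10⁻¹³ W, P₂ = 7.94×10⁻¹⁴ W
P_tot = 2.11×10⁻¹³ W → 10 log₁₀(P_tot / 10⁻³) = −96.8 dBm

−96.8 dBm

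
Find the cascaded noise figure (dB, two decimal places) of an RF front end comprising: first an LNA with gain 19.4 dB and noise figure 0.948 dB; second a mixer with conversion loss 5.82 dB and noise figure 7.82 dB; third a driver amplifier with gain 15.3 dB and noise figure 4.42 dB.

1.40 dB

Convert to linear (a loss of L dB is a gain of −L dB): F_i = 10^(NF_i/10), G_i = 10^(G_i,dB/10)
  Stage 1: F_1 = 10^(0.948/10) = 1.244, G_1 = 10^(19.4/10) = 87.10
  Stage 2: F_2 = 10^(7.82/10) = 6.053, G_2 = 10^(−5.82/10) = 0.2618
  Stage 3: F_3 = 10^(4.42/10) = 2.767, G_3 = 10^(15.3/10) = 33.88
Friis cascade:
  F = 1.244 + (6.053 − 1)/87.10 + (2.767 − 1)/22.80 = 1.379
NF = 10 log₁₀(1.379) = 1.40 dB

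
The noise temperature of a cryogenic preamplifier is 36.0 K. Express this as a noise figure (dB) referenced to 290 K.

F = 1 + T_e/T₀ = 1 + 36.0/290 = 1.12414
NF = 10 log₁₀(1.12414) = 0.508 dB

0.508 dB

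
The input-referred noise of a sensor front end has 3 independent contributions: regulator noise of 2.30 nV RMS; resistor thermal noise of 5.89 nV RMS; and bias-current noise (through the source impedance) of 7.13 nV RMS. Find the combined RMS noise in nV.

9.53 nV

Uncorrelated sources add in power (mean-square): V_tot = √(ΣV_i²)
V_tot = √[(2.30×10⁻⁹)² + (5.89×10⁻⁹)² + (7.13×10⁻⁹)²] = 9.53×10⁻⁹ V = 9.53 nV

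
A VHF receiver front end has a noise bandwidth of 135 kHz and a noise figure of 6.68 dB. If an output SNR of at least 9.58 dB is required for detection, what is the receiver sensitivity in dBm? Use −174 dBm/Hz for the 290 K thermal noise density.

−106.4 dBm

Sensitivity = −174 + 10 log₁₀(B) + NF + SNR_min
= −174 + 51.3 + 6.68 + 9.58
= −106.44 dBm → −106.4 dBm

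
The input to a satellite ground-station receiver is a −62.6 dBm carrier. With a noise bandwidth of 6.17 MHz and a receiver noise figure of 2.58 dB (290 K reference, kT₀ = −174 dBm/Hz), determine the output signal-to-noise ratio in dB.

Noise floor: N = −174 + 10 log₁₀(B) + NF
10 log₁₀(6.17×10⁶) = 67.9 dB
N = −174 + 67.9 + 2.58 = −103.52 dBm
SNR = P_sig − N = −62.6 − (−103.52) = 40.92 dB → 40.9 dB

40.9 dB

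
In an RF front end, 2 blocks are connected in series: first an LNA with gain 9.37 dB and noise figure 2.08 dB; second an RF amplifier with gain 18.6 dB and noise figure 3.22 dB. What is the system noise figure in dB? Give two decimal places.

2.41 dB

Convert to linear (a loss of L dB is a gain of −L dB): F_i = 10^(NF_i/10), G_i = 10^(G_i,dB/10)
  Stage 1: F_1 = 10^(2.08/10) = 1.614, G_1 = 10^(9.37/10) = 8.650
  Stage 2: F_2 = 10^(3.22/10) = 2.099, G_2 = 10^(18.6/10) = 72.44
Friis cascade:
  F = 1.614 + (2.099 − 1)/8.650 = 1.741
NF = 10 log₁₀(1.741) = 2.41 dB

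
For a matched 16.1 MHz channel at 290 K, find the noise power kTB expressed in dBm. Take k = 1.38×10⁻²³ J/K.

−101.9 dBm

P_n = kTB = 1.38×10⁻²³ × 290 × 1.61×10⁷ = 6.44×10⁻¹⁴ W
In dBm: 10 log₁₀(6.44×10⁻¹⁴ / 10⁻³) = −101.9 dBm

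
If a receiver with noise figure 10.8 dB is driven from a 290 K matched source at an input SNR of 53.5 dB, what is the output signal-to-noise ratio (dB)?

42.7 dB

By definition F = SNR_in/SNR_out, so in dB: SNR_out = SNR_in − NF
SNR_out = 53.5 − 10.8 = 42.7 dB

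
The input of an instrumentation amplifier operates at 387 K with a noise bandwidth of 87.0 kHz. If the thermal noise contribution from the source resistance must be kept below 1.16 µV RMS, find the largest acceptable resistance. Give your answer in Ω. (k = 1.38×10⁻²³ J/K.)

724 Ω

Johnson–Nyquist: V_n = √(4kTRB) ⇒ R = V_n² / (4kTB)
4kTB = 4 × 1.38×10⁻²³ × 387 × 8.70×10⁴ = 1.86×10⁻¹⁵
R = (1.16×10⁻⁶)² / 1.86×10⁻¹⁵ = 7.24×10² Ω = 724 Ω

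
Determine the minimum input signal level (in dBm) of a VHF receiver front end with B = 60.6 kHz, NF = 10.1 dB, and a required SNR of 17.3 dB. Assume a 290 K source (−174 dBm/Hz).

Sensitivity = −174 + 10 log₁₀(B) + NF + SNR_min
= −174 + 47.82 + 10.1 + 17.3
= −98.78 dBm → −98.8 dBm

−98.8 dBm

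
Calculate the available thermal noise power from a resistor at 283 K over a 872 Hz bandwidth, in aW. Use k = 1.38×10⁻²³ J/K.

3.41 aW

P_n = kTB = 1.38×10⁻²³ × 283 × 8.72×10² = 3.41×10⁻¹⁸ W = 3.41 aW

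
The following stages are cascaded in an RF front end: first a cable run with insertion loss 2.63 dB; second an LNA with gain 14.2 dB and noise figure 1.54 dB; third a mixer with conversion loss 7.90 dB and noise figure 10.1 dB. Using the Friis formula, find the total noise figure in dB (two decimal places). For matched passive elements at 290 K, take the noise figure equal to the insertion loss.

Convert to linear (a loss of L dB is a gain of −L dB): F_i = 10^(NF_i/10), G_i = 10^(G_i,dB/10)
  Stage 1: F_1 = 10^(2.63/10) = 1.832, G_1 = 10^(−2.63/10) = 0.5458
  Stage 2: F_2 = 10^(1.54/10) = 1.426, G_2 = 10^(14.2/10) = 26.30
  Stage 3: F_3 = 10^(10.1/10) = 10.23, G_3 = 10^(−7.90/10) = 0.1622
Friis cascade:
  F = 1.832 + (1.426 − 1)/0.5458 + (10.23 − 1)/14.35 = 3.255
NF = 10 log₁₀(3.255) = 5.13 dB

5.13 dB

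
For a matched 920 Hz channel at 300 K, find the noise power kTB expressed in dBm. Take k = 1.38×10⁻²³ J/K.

−144.2 dBm

P_n = kTB = 1.38×10⁻²³ × 300 × 9.20×10² = 3.81×10⁻¹⁸ W
In dBm: 10 log₁₀(3.81×10⁻¹⁸ / 10⁻³) = −144.2 dBm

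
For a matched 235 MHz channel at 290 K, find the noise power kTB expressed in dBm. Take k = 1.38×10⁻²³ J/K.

P_n = kTB = 1.38×10⁻²³ × 290 × 2.35×10⁸ = 9.40×10⁻¹³ W
In dBm: 10 log₁₀(9.40×10⁻¹³ / 10⁻³) = −90.3 dBm

−90.3 dBm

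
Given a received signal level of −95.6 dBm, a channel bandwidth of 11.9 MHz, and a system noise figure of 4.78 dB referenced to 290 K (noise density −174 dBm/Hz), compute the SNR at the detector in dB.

2.9 dB

Noise floor: N = −174 + 10 log₁₀(B) + NF
10 log₁₀(1.19×10⁷) = 70.76 dB
N = −174 + 70.76 + 4.78 = −98.46 dBm
SNR = P_sig − N = −95.6 − (−98.46) = 2.86 dB → 2.9 dB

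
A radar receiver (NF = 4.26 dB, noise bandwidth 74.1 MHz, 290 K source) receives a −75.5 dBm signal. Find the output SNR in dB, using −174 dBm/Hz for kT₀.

Noise floor: N = −174 + 10 log₁₀(B) + NF
10 log₁₀(7.41×10⁷) = 78.7 dB
N = −174 + 78.7 + 4.26 = −91.04 dBm
SNR = P_sig − N = −75.5 − (−91.04) = 15.54 dB → 15.5 dB

15.5 dB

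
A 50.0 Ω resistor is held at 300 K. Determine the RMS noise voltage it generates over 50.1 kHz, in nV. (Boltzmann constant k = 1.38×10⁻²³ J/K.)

204 nV

V_n = √(4kTRB)
4kTRB = 4 × 1.38×10⁻²³ × 300 × 5.00×10¹ × 5.01×10⁴ = 4.15×10⁻¹⁴ V²
V_n = √(4.15×10⁻¹⁴) = 2.04×10⁻⁷ V = 204 nV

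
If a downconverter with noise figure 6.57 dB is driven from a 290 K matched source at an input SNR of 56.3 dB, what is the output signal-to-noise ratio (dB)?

49.73 dB

By definition F = SNR_in/SNR_out, so in dB: SNR_out = SNR_in − NF
SNR_out = 56.3 − 6.57 = 49.73 dB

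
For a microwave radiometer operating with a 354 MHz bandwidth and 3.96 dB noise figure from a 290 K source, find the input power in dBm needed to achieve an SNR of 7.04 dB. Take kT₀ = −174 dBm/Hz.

Sensitivity = −174 + 10 log₁₀(B) + NF + SNR_min
= −174 + 85.49 + 3.96 + 7.04
= −77.51 dBm → −77.5 dBm

−77.5 dBm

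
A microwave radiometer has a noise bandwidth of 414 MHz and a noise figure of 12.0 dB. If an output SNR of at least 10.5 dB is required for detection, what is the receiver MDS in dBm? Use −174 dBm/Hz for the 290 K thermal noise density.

Sensitivity = −174 + 10 log₁₀(B) + NF + SNR_min
= −174 + 86.17 + 12.0 + 10.5
= −65.33 dBm → −65.3 dBm

−65.3 dBm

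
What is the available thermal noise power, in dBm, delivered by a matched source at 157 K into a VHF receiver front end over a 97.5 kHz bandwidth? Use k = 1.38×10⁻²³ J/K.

P_n = kTB = 1.38×10⁻²³ × 157 × 9.75×10⁴ = 2.11×10⁻¹⁶ W
In dBm: 10 log₁₀(2.11×10⁻¹⁶ / 10⁻³) = −126.8 dBm

−126.8 dBm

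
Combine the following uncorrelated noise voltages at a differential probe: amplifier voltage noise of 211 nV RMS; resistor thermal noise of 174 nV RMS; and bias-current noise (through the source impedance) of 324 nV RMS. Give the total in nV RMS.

424 nV

Uncorrelated sources add in power (mean-square): V_tot = √(ΣV_i²)
V_tot = √[(2.11×10⁻⁷)² + (1.74×10⁻⁷)² + (3.24×10⁻⁷)²] = 4.24×10⁻⁷ V = 424 nV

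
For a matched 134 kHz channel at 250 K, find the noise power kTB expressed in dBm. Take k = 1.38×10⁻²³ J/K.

P_n = kTB = 1.38×10⁻²³ × 250 × 1.34×10⁵ = 4.62×10⁻¹⁶ W
In dBm: 10 log₁₀(4.62×10⁻¹⁶ / 10⁻³) = −123.4 dBm

−123.4 dBm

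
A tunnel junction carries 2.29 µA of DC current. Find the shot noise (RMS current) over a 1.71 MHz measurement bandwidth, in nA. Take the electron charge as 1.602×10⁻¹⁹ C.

1.12 nA

I_n = √(2qI·B)
2qI·B = 2 × 1.602×10⁻¹⁹ × 2.29×10⁻⁶ × 1.71×10⁶ = 1.25×10⁻¹⁸ A²
I_n = √(1.25×10⁻¹⁸) = 1.12×10⁻⁹ A = 1.12 nA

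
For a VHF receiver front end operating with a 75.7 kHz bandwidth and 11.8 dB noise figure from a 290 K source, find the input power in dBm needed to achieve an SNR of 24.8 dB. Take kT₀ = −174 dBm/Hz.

Sensitivity = −174 + 10 log₁₀(B) + NF + SNR_min
= −174 + 48.79 + 11.8 + 24.8
= −88.61 dBm → −88.6 dBm

−88.6 dBm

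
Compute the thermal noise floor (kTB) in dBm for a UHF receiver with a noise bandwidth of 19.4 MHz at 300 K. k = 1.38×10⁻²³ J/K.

P_n = kTB = 1.38×10⁻²³ × 300 × 1.94×10⁷ = 8.03×10⁻¹⁴ W
In dBm: 10 log₁₀(8.03×10⁻¹⁴ / 10⁻³) = −101.0 dBm

−101.0 dBm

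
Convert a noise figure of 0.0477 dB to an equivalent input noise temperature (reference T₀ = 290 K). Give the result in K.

F = 10^(0.0477/10) = 1.01104
T_e = (F − 1)·T₀ = (1.01104 − 1) × 290 = 3.20 K

3.20 K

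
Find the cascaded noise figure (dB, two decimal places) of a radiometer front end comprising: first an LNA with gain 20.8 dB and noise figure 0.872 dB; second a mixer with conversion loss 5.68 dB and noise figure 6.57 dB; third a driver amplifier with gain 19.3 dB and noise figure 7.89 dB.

1.49 dB

Convert to linear (a loss of L dB is a gain of −L dB): F_i = 10^(NF_i/10), G_i = 10^(G_i,dB/10)
  Stage 1: F_1 = 10^(0.872/10) = 1.222, G_1 = 10^(20.8/10) = 120.2
  Stage 2: F_2 = 10^(6.57/10) = 4.539, G_2 = 10^(−5.68/10) = 0.2704
  Stage 3: F_3 = 10^(7.89/10) = 6.152, G_3 = 10^(19.3/10) = 85.11
Friis cascade:
  F = 1.222 + (4.539 − 1)/120.2 + (6.152 − 1)/32.51 = 1.410
NF = 10 log₁₀(1.410) = 1.49 dB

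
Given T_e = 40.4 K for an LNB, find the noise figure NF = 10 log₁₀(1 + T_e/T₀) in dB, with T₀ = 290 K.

0.566 dB

F = 1 + T_e/T₀ = 1 + 40.4/290 = 1.13931
NF = 10 log₁₀(1.13931) = 0.566 dB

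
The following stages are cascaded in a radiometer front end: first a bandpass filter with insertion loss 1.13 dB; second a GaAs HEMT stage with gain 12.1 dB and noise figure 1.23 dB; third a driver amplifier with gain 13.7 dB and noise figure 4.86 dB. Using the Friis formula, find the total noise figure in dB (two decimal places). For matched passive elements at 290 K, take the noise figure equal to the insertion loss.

2.76 dB

Convert to linear (a loss of L dB is a gain of −L dB): F_i = 10^(NF_i/10), G_i = 10^(G_i,dB/10)
  Stage 1: F_1 = 10^(1.13/10) = 1.297, G_1 = 10^(−1.13/10) = 0.7709
  Stage 2: F_2 = 10^(1.23/10) = 1.327, G_2 = 10^(12.1/10) = 16.22
  Stage 3: F_3 = 10^(4.86/10) = 3.062, G_3 = 10^(13.7/10) = 23.44
Friis cascade:
  F = 1.297 + (1.327 − 1)/0.7709 + (3.062 − 1)/12.50 = 1.887
NF = 10 log₁₀(1.887) = 2.76 dB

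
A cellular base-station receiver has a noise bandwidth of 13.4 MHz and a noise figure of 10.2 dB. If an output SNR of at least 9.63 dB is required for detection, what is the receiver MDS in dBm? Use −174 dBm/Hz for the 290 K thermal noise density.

Sensitivity = −174 + 10 log₁₀(B) + NF + SNR_min
= −174 + 71.27 + 10.2 + 9.63
= −82.90 dBm → −82.9 dBm

−82.9 dBm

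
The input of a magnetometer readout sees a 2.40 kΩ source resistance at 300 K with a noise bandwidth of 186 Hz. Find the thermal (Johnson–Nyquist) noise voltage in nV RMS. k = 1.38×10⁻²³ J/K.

V_n = √(4kTRB)
4kTRB = 4 × 1.38×10⁻²³ × 300 × 2.40×10³ × 1.86×10² = 7.39×10⁻¹⁵ V²
V_n = √(7.39×10⁻¹⁵) = 8.60×10⁻⁸ V = 86.0 nV

86.0 nV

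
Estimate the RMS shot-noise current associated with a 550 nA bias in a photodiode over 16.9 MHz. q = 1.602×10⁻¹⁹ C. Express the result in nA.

1.73 nA

I_n = √(2qI·B)
2qI·B = 2 × 1.602×10⁻¹⁹ × 5.50×10⁻⁷ × 1.69×10⁷ = 2.98×10⁻¹⁸ A²
I_n = √(2.98×10⁻¹⁸) = 1.73×10⁻⁹ A = 1.73 nA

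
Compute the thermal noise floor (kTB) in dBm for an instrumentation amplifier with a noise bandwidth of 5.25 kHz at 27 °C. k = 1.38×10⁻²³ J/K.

T = 27 °C + 273.15 = 300.15 K
P_n = kTB = 1.38×10⁻²³ × 300.15 × 5.25×10³ = 2.17×10⁻¹⁷ W
In dBm: 10 log₁₀(2.17×10⁻¹⁷ / 10⁻³) = −136.6 dBm

−136.6 dBm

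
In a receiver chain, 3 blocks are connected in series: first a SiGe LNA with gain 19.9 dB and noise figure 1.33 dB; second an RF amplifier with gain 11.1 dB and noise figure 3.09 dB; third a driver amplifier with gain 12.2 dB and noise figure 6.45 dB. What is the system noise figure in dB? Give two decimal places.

Convert to linear (a loss of L dB is a gain of −L dB): F_i = 10^(NF_i/10), G_i = 10^(G_i,dB/10)
  Stage 1: F_1 = 10^(1.33/10) = 1.358, G_1 = 10^(19.9/10) = 97.72
  Stage 2: F_2 = 10^(3.09/10) = 2.037, G_2 = 10^(11.1/10) = 12.88
  Stage 3: F_3 = 10^(6.45/10) = 4.416, G_3 = 10^(12.2/10) = 16.60
Friis cascade:
  F = 1.358 + (2.037 − 1)/97.72 + (4.416 − 1)/1259 = 1.372
NF = 10 log₁₀(1.372) = 1.37 dB

1.37 dB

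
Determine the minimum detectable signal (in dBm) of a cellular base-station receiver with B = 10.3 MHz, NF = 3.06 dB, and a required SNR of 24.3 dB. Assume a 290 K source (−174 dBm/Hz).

−76.5 dBm

Sensitivity = −174 + 10 log₁₀(B) + NF + SNR_min
= −174 + 70.13 + 3.06 + 24.3
= −76.51 dBm → −76.5 dBm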